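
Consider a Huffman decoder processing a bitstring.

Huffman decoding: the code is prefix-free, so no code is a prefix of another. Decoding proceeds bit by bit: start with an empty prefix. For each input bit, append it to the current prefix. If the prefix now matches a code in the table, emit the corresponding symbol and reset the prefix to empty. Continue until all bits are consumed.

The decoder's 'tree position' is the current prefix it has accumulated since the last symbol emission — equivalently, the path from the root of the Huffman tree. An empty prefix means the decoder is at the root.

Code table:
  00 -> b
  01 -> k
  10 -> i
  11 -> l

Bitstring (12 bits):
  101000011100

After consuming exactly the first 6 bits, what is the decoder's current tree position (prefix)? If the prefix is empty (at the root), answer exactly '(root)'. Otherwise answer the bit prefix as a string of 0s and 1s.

Bit 0: prefix='1' (no match yet)
Bit 1: prefix='10' -> emit 'i', reset
Bit 2: prefix='1' (no match yet)
Bit 3: prefix='10' -> emit 'i', reset
Bit 4: prefix='0' (no match yet)
Bit 5: prefix='00' -> emit 'b', reset

Answer: (root)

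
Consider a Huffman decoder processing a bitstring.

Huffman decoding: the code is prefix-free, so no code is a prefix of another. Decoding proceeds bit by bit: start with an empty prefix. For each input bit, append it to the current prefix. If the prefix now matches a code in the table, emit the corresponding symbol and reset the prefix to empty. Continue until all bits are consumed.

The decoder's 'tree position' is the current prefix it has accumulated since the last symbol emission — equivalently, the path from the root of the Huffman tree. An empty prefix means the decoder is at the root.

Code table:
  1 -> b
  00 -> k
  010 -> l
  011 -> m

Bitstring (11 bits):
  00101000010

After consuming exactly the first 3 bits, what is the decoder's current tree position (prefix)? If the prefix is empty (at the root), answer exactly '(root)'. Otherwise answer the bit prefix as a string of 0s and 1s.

Answer: (root)

Derivation:
Bit 0: prefix='0' (no match yet)
Bit 1: prefix='00' -> emit 'k', reset
Bit 2: prefix='1' -> emit 'b', reset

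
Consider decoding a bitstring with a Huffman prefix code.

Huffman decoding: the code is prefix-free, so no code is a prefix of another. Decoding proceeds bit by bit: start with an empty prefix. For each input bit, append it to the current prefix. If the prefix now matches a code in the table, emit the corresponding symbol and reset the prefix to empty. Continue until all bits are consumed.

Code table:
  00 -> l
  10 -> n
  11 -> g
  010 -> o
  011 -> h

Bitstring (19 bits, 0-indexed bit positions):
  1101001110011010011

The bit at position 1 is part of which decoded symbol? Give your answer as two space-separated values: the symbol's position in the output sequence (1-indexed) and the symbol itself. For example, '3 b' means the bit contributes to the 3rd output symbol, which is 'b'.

Answer: 1 g

Derivation:
Bit 0: prefix='1' (no match yet)
Bit 1: prefix='11' -> emit 'g', reset
Bit 2: prefix='0' (no match yet)
Bit 3: prefix='01' (no match yet)
Bit 4: prefix='010' -> emit 'o', reset
Bit 5: prefix='0' (no match yet)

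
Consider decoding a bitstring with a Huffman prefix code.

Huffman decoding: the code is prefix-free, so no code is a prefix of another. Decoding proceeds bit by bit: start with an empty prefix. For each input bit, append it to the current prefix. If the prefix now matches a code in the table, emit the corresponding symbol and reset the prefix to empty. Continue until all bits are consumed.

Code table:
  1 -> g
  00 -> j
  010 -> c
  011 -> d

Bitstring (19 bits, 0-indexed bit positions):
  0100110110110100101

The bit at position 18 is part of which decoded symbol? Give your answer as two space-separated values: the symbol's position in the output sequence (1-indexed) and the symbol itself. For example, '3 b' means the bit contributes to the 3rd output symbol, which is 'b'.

Bit 0: prefix='0' (no match yet)
Bit 1: prefix='01' (no match yet)
Bit 2: prefix='010' -> emit 'c', reset
Bit 3: prefix='0' (no match yet)
Bit 4: prefix='01' (no match yet)
Bit 5: prefix='011' -> emit 'd', reset
Bit 6: prefix='0' (no match yet)
Bit 7: prefix='01' (no match yet)
Bit 8: prefix='011' -> emit 'd', reset
Bit 9: prefix='0' (no match yet)
Bit 10: prefix='01' (no match yet)
Bit 11: prefix='011' -> emit 'd', reset
Bit 12: prefix='0' (no match yet)
Bit 13: prefix='01' (no match yet)
Bit 14: prefix='010' -> emit 'c', reset
Bit 15: prefix='0' (no match yet)
Bit 16: prefix='01' (no match yet)
Bit 17: prefix='010' -> emit 'c', reset
Bit 18: prefix='1' -> emit 'g', reset

Answer: 7 g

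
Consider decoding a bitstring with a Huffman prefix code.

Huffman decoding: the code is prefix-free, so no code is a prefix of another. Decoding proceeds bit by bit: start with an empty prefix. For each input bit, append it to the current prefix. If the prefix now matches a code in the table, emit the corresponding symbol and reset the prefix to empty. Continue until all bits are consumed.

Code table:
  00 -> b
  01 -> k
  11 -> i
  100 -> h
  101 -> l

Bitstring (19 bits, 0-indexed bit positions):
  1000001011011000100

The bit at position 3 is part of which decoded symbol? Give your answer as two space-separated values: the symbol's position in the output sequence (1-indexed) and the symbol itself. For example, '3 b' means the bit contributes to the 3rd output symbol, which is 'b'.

Bit 0: prefix='1' (no match yet)
Bit 1: prefix='10' (no match yet)
Bit 2: prefix='100' -> emit 'h', reset
Bit 3: prefix='0' (no match yet)
Bit 4: prefix='00' -> emit 'b', reset
Bit 5: prefix='0' (no match yet)
Bit 6: prefix='01' -> emit 'k', reset
Bit 7: prefix='0' (no match yet)

Answer: 2 b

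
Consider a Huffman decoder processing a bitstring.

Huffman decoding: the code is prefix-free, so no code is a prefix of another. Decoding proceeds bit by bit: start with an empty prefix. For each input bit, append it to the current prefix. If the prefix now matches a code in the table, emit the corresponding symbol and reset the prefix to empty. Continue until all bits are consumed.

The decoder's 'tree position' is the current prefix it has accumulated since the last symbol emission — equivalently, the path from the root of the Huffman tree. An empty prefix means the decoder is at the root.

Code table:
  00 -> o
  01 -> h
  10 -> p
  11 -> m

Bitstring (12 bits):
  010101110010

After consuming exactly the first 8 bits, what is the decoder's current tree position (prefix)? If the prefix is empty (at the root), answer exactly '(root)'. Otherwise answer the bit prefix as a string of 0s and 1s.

Bit 0: prefix='0' (no match yet)
Bit 1: prefix='01' -> emit 'h', reset
Bit 2: prefix='0' (no match yet)
Bit 3: prefix='01' -> emit 'h', reset
Bit 4: prefix='0' (no match yet)
Bit 5: prefix='01' -> emit 'h', reset
Bit 6: prefix='1' (no match yet)
Bit 7: prefix='11' -> emit 'm', reset

Answer: (root)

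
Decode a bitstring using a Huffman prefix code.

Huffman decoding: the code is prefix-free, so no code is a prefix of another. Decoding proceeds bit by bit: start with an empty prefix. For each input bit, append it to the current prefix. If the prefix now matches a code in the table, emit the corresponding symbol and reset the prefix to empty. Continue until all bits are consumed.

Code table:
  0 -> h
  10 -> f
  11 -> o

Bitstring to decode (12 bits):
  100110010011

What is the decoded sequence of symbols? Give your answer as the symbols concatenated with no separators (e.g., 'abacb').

Answer: fhohhfho

Derivation:
Bit 0: prefix='1' (no match yet)
Bit 1: prefix='10' -> emit 'f', reset
Bit 2: prefix='0' -> emit 'h', reset
Bit 3: prefix='1' (no match yet)
Bit 4: prefix='11' -> emit 'o', reset
Bit 5: prefix='0' -> emit 'h', reset
Bit 6: prefix='0' -> emit 'h', reset
Bit 7: prefix='1' (no match yet)
Bit 8: prefix='10' -> emit 'f', reset
Bit 9: prefix='0' -> emit 'h', reset
Bit 10: prefix='1' (no match yet)
Bit 11: prefix='11' -> emit 'o', reset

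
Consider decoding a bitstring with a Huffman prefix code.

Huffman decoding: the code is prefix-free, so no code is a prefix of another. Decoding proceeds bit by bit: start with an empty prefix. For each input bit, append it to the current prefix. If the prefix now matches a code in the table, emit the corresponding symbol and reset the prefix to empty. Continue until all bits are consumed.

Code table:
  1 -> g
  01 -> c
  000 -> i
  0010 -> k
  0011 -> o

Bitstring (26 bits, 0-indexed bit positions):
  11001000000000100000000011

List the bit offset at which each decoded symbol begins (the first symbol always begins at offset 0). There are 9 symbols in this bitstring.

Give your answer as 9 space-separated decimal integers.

Bit 0: prefix='1' -> emit 'g', reset
Bit 1: prefix='1' -> emit 'g', reset
Bit 2: prefix='0' (no match yet)
Bit 3: prefix='00' (no match yet)
Bit 4: prefix='001' (no match yet)
Bit 5: prefix='0010' -> emit 'k', reset
Bit 6: prefix='0' (no match yet)
Bit 7: prefix='00' (no match yet)
Bit 8: prefix='000' -> emit 'i', reset
Bit 9: prefix='0' (no match yet)
Bit 10: prefix='00' (no match yet)
Bit 11: prefix='000' -> emit 'i', reset
Bit 12: prefix='0' (no match yet)
Bit 13: prefix='00' (no match yet)
Bit 14: prefix='001' (no match yet)
Bit 15: prefix='0010' -> emit 'k', reset
Bit 16: prefix='0' (no match yet)
Bit 17: prefix='00' (no match yet)
Bit 18: prefix='000' -> emit 'i', reset
Bit 19: prefix='0' (no match yet)
Bit 20: prefix='00' (no match yet)
Bit 21: prefix='000' -> emit 'i', reset
Bit 22: prefix='0' (no match yet)
Bit 23: prefix='00' (no match yet)
Bit 24: prefix='001' (no match yet)
Bit 25: prefix='0011' -> emit 'o', reset

Answer: 0 1 2 6 9 12 16 19 22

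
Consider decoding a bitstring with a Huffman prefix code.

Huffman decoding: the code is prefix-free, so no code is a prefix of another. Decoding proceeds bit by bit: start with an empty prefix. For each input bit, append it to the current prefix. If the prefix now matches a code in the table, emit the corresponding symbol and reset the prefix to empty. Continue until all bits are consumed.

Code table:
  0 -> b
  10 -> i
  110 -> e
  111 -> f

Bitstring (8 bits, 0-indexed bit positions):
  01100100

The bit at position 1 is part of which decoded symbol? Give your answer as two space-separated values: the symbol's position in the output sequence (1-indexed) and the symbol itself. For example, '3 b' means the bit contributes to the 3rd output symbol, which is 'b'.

Bit 0: prefix='0' -> emit 'b', reset
Bit 1: prefix='1' (no match yet)
Bit 2: prefix='11' (no match yet)
Bit 3: prefix='110' -> emit 'e', reset
Bit 4: prefix='0' -> emit 'b', reset
Bit 5: prefix='1' (no match yet)

Answer: 2 e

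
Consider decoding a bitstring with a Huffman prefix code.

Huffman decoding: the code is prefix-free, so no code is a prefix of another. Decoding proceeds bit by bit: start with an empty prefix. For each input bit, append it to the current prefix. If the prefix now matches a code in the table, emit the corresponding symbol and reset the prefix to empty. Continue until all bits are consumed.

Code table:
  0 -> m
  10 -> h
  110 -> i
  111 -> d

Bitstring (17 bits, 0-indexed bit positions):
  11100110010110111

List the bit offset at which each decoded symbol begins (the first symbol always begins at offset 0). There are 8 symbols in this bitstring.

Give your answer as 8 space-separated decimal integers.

Answer: 0 3 4 5 8 9 11 14

Derivation:
Bit 0: prefix='1' (no match yet)
Bit 1: prefix='11' (no match yet)
Bit 2: prefix='111' -> emit 'd', reset
Bit 3: prefix='0' -> emit 'm', reset
Bit 4: prefix='0' -> emit 'm', reset
Bit 5: prefix='1' (no match yet)
Bit 6: prefix='11' (no match yet)
Bit 7: prefix='110' -> emit 'i', reset
Bit 8: prefix='0' -> emit 'm', reset
Bit 9: prefix='1' (no match yet)
Bit 10: prefix='10' -> emit 'h', reset
Bit 11: prefix='1' (no match yet)
Bit 12: prefix='11' (no match yet)
Bit 13: prefix='110' -> emit 'i', reset
Bit 14: prefix='1' (no match yet)
Bit 15: prefix='11' (no match yet)
Bit 16: prefix='111' -> emit 'd', reset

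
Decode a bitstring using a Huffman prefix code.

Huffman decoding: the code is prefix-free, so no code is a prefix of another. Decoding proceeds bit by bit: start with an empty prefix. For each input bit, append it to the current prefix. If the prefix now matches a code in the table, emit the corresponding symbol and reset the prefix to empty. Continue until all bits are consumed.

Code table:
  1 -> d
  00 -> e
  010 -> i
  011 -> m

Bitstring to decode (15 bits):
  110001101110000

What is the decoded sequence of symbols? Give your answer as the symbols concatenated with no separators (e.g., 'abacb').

Bit 0: prefix='1' -> emit 'd', reset
Bit 1: prefix='1' -> emit 'd', reset
Bit 2: prefix='0' (no match yet)
Bit 3: prefix='00' -> emit 'e', reset
Bit 4: prefix='0' (no match yet)
Bit 5: prefix='01' (no match yet)
Bit 6: prefix='011' -> emit 'm', reset
Bit 7: prefix='0' (no match yet)
Bit 8: prefix='01' (no match yet)
Bit 9: prefix='011' -> emit 'm', reset
Bit 10: prefix='1' -> emit 'd', reset
Bit 11: prefix='0' (no match yet)
Bit 12: prefix='00' -> emit 'e', reset
Bit 13: prefix='0' (no match yet)
Bit 14: prefix='00' -> emit 'e', reset

Answer: ddemmdee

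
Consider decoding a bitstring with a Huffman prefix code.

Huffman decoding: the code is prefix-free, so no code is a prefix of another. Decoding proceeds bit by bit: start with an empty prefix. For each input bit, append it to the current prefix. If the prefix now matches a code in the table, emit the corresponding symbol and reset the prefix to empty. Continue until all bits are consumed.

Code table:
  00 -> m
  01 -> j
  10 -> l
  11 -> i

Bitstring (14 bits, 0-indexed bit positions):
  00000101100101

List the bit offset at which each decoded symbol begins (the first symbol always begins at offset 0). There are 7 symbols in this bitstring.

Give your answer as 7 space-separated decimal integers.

Answer: 0 2 4 6 8 10 12

Derivation:
Bit 0: prefix='0' (no match yet)
Bit 1: prefix='00' -> emit 'm', reset
Bit 2: prefix='0' (no match yet)
Bit 3: prefix='00' -> emit 'm', reset
Bit 4: prefix='0' (no match yet)
Bit 5: prefix='01' -> emit 'j', reset
Bit 6: prefix='0' (no match yet)
Bit 7: prefix='01' -> emit 'j', reset
Bit 8: prefix='1' (no match yet)
Bit 9: prefix='10' -> emit 'l', reset
Bit 10: prefix='0' (no match yet)
Bit 11: prefix='01' -> emit 'j', reset
Bit 12: prefix='0' (no match yet)
Bit 13: prefix='01' -> emit 'j', reset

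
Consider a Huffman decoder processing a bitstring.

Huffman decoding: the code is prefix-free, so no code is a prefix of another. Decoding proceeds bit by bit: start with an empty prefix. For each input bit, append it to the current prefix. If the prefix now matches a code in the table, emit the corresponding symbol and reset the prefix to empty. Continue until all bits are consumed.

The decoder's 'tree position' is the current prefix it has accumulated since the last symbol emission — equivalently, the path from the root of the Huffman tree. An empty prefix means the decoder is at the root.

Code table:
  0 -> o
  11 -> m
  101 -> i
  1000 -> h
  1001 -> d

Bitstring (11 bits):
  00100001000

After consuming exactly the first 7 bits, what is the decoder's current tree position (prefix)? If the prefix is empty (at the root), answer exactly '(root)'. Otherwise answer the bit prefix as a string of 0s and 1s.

Answer: (root)

Derivation:
Bit 0: prefix='0' -> emit 'o', reset
Bit 1: prefix='0' -> emit 'o', reset
Bit 2: prefix='1' (no match yet)
Bit 3: prefix='10' (no match yet)
Bit 4: prefix='100' (no match yet)
Bit 5: prefix='1000' -> emit 'h', reset
Bit 6: prefix='0' -> emit 'o', reset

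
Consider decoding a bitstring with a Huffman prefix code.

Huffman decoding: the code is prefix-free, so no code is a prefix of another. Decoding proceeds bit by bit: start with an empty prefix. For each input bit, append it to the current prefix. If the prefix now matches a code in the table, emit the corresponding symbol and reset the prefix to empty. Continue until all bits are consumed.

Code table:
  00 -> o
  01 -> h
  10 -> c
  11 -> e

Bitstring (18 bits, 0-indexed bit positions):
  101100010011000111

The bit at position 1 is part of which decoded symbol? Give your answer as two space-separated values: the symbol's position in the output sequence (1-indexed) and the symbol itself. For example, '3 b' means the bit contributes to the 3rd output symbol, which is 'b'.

Answer: 1 c

Derivation:
Bit 0: prefix='1' (no match yet)
Bit 1: prefix='10' -> emit 'c', reset
Bit 2: prefix='1' (no match yet)
Bit 3: prefix='11' -> emit 'e', reset
Bit 4: prefix='0' (no match yet)
Bit 5: prefix='00' -> emit 'o', reset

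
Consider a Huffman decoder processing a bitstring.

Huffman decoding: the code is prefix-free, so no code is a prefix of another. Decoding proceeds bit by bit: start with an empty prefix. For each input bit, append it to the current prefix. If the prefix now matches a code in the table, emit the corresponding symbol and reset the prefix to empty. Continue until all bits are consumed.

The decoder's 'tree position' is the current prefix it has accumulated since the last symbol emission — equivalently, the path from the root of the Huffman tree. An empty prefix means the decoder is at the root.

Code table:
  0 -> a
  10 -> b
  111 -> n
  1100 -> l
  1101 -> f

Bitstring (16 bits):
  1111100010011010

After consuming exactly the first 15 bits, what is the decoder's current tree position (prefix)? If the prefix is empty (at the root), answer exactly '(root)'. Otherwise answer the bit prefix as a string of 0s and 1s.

Bit 0: prefix='1' (no match yet)
Bit 1: prefix='11' (no match yet)
Bit 2: prefix='111' -> emit 'n', reset
Bit 3: prefix='1' (no match yet)
Bit 4: prefix='11' (no match yet)
Bit 5: prefix='110' (no match yet)
Bit 6: prefix='1100' -> emit 'l', reset
Bit 7: prefix='0' -> emit 'a', reset
Bit 8: prefix='1' (no match yet)
Bit 9: prefix='10' -> emit 'b', reset
Bit 10: prefix='0' -> emit 'a', reset
Bit 11: prefix='1' (no match yet)
Bit 12: prefix='11' (no match yet)
Bit 13: prefix='110' (no match yet)
Bit 14: prefix='1101' -> emit 'f', reset

Answer: (root)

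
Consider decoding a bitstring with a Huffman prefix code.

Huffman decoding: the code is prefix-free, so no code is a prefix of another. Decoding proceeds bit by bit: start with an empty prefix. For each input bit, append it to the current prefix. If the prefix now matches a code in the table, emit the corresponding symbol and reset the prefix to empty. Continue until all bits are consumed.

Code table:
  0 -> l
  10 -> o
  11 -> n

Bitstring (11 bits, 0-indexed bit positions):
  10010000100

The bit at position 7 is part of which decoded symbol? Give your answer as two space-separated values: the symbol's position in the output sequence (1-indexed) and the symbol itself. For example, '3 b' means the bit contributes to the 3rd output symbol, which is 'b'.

Bit 0: prefix='1' (no match yet)
Bit 1: prefix='10' -> emit 'o', reset
Bit 2: prefix='0' -> emit 'l', reset
Bit 3: prefix='1' (no match yet)
Bit 4: prefix='10' -> emit 'o', reset
Bit 5: prefix='0' -> emit 'l', reset
Bit 6: prefix='0' -> emit 'l', reset
Bit 7: prefix='0' -> emit 'l', reset
Bit 8: prefix='1' (no match yet)
Bit 9: prefix='10' -> emit 'o', reset
Bit 10: prefix='0' -> emit 'l', reset

Answer: 6 l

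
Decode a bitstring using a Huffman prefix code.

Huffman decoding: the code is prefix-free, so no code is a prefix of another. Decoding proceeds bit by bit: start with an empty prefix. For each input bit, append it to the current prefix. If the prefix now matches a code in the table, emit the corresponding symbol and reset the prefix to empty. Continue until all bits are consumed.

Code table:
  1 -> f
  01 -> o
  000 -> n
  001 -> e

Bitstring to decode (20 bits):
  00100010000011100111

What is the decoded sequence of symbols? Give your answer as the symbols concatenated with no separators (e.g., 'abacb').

Answer: enfneffeff

Derivation:
Bit 0: prefix='0' (no match yet)
Bit 1: prefix='00' (no match yet)
Bit 2: prefix='001' -> emit 'e', reset
Bit 3: prefix='0' (no match yet)
Bit 4: prefix='00' (no match yet)
Bit 5: prefix='000' -> emit 'n', reset
Bit 6: prefix='1' -> emit 'f', reset
Bit 7: prefix='0' (no match yet)
Bit 8: prefix='00' (no match yet)
Bit 9: prefix='000' -> emit 'n', reset
Bit 10: prefix='0' (no match yet)
Bit 11: prefix='00' (no match yet)
Bit 12: prefix='001' -> emit 'e', reset
Bit 13: prefix='1' -> emit 'f', reset
Bit 14: prefix='1' -> emit 'f', reset
Bit 15: prefix='0' (no match yet)
Bit 16: prefix='00' (no match yet)
Bit 17: prefix='001' -> emit 'e', reset
Bit 18: prefix='1' -> emit 'f', reset
Bit 19: prefix='1' -> emit 'f', reset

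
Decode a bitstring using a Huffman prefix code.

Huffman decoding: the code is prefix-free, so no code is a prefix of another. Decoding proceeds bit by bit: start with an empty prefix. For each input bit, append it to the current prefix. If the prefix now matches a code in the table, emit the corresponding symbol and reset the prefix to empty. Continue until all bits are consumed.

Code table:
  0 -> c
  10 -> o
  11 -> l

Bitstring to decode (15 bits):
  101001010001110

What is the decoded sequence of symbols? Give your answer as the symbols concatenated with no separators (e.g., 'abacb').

Bit 0: prefix='1' (no match yet)
Bit 1: prefix='10' -> emit 'o', reset
Bit 2: prefix='1' (no match yet)
Bit 3: prefix='10' -> emit 'o', reset
Bit 4: prefix='0' -> emit 'c', reset
Bit 5: prefix='1' (no match yet)
Bit 6: prefix='10' -> emit 'o', reset
Bit 7: prefix='1' (no match yet)
Bit 8: prefix='10' -> emit 'o', reset
Bit 9: prefix='0' -> emit 'c', reset
Bit 10: prefix='0' -> emit 'c', reset
Bit 11: prefix='1' (no match yet)
Bit 12: prefix='11' -> emit 'l', reset
Bit 13: prefix='1' (no match yet)
Bit 14: prefix='10' -> emit 'o', reset

Answer: oocoocclo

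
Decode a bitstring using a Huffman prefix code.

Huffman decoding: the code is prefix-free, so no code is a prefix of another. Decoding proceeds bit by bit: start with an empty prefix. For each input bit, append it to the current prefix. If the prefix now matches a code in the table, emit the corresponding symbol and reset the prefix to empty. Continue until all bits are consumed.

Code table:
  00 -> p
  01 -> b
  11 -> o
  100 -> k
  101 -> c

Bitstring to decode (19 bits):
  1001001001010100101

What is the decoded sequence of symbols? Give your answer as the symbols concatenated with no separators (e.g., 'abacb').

Bit 0: prefix='1' (no match yet)
Bit 1: prefix='10' (no match yet)
Bit 2: prefix='100' -> emit 'k', reset
Bit 3: prefix='1' (no match yet)
Bit 4: prefix='10' (no match yet)
Bit 5: prefix='100' -> emit 'k', reset
Bit 6: prefix='1' (no match yet)
Bit 7: prefix='10' (no match yet)
Bit 8: prefix='100' -> emit 'k', reset
Bit 9: prefix='1' (no match yet)
Bit 10: prefix='10' (no match yet)
Bit 11: prefix='101' -> emit 'c', reset
Bit 12: prefix='0' (no match yet)
Bit 13: prefix='01' -> emit 'b', reset
Bit 14: prefix='0' (no match yet)
Bit 15: prefix='00' -> emit 'p', reset
Bit 16: prefix='1' (no match yet)
Bit 17: prefix='10' (no match yet)
Bit 18: prefix='101' -> emit 'c', reset

Answer: kkkcbpc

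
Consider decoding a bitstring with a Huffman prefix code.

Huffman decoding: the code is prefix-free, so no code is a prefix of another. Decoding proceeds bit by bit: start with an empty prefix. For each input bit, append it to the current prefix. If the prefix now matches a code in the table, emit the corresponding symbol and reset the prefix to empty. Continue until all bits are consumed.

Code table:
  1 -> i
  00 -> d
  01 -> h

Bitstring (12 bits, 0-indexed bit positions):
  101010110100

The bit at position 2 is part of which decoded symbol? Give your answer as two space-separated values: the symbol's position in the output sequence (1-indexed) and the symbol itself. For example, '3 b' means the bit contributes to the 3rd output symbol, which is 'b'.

Bit 0: prefix='1' -> emit 'i', reset
Bit 1: prefix='0' (no match yet)
Bit 2: prefix='01' -> emit 'h', reset
Bit 3: prefix='0' (no match yet)
Bit 4: prefix='01' -> emit 'h', reset
Bit 5: prefix='0' (no match yet)
Bit 6: prefix='01' -> emit 'h', reset

Answer: 2 h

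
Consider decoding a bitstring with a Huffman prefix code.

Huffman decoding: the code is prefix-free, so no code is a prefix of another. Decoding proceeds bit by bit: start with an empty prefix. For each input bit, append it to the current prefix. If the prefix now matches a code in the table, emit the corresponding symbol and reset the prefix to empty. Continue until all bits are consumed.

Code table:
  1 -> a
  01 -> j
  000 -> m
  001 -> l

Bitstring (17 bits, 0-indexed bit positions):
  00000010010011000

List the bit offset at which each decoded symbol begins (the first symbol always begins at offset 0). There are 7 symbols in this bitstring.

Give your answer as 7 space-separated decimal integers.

Answer: 0 3 6 7 10 13 14

Derivation:
Bit 0: prefix='0' (no match yet)
Bit 1: prefix='00' (no match yet)
Bit 2: prefix='000' -> emit 'm', reset
Bit 3: prefix='0' (no match yet)
Bit 4: prefix='00' (no match yet)
Bit 5: prefix='000' -> emit 'm', reset
Bit 6: prefix='1' -> emit 'a', reset
Bit 7: prefix='0' (no match yet)
Bit 8: prefix='00' (no match yet)
Bit 9: prefix='001' -> emit 'l', reset
Bit 10: prefix='0' (no match yet)
Bit 11: prefix='00' (no match yet)
Bit 12: prefix='001' -> emit 'l', reset
Bit 13: prefix='1' -> emit 'a', reset
Bit 14: prefix='0' (no match yet)
Bit 15: prefix='00' (no match yet)
Bit 16: prefix='000' -> emit 'm', reset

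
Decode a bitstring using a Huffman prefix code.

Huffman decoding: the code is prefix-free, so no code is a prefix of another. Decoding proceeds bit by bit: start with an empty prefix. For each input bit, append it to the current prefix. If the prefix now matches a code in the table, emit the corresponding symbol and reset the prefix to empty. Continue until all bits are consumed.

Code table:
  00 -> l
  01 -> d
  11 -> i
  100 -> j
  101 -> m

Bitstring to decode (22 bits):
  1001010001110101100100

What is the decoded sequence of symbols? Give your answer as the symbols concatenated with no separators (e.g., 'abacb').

Answer: jmldiddjj

Derivation:
Bit 0: prefix='1' (no match yet)
Bit 1: prefix='10' (no match yet)
Bit 2: prefix='100' -> emit 'j', reset
Bit 3: prefix='1' (no match yet)
Bit 4: prefix='10' (no match yet)
Bit 5: prefix='101' -> emit 'm', reset
Bit 6: prefix='0' (no match yet)
Bit 7: prefix='00' -> emit 'l', reset
Bit 8: prefix='0' (no match yet)
Bit 9: prefix='01' -> emit 'd', reset
Bit 10: prefix='1' (no match yet)
Bit 11: prefix='11' -> emit 'i', reset
Bit 12: prefix='0' (no match yet)
Bit 13: prefix='01' -> emit 'd', reset
Bit 14: prefix='0' (no match yet)
Bit 15: prefix='01' -> emit 'd', reset
Bit 16: prefix='1' (no match yet)
Bit 17: prefix='10' (no match yet)
Bit 18: prefix='100' -> emit 'j', reset
Bit 19: prefix='1' (no match yet)
Bit 20: prefix='10' (no match yet)
Bit 21: prefix='100' -> emit 'j', reset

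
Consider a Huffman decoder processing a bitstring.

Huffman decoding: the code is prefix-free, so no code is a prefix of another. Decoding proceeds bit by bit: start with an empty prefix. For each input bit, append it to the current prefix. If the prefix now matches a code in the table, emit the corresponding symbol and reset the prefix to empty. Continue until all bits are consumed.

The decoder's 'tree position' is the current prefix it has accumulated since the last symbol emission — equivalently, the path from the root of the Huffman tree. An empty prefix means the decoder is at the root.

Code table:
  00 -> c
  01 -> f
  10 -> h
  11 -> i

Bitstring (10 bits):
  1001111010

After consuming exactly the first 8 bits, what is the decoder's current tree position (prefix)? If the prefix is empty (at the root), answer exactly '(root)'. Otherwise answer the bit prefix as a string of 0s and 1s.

Answer: (root)

Derivation:
Bit 0: prefix='1' (no match yet)
Bit 1: prefix='10' -> emit 'h', reset
Bit 2: prefix='0' (no match yet)
Bit 3: prefix='01' -> emit 'f', reset
Bit 4: prefix='1' (no match yet)
Bit 5: prefix='11' -> emit 'i', reset
Bit 6: prefix='1' (no match yet)
Bit 7: prefix='10' -> emit 'h', reset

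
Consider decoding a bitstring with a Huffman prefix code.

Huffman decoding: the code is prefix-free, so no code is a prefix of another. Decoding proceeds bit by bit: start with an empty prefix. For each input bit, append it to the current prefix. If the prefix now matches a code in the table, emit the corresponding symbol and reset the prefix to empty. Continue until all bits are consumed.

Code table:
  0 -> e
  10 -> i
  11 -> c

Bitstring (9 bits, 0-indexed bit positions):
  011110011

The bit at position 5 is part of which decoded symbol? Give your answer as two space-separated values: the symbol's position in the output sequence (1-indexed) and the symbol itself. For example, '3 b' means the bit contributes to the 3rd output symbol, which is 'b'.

Bit 0: prefix='0' -> emit 'e', reset
Bit 1: prefix='1' (no match yet)
Bit 2: prefix='11' -> emit 'c', reset
Bit 3: prefix='1' (no match yet)
Bit 4: prefix='11' -> emit 'c', reset
Bit 5: prefix='0' -> emit 'e', reset
Bit 6: prefix='0' -> emit 'e', reset
Bit 7: prefix='1' (no match yet)
Bit 8: prefix='11' -> emit 'c', reset

Answer: 4 e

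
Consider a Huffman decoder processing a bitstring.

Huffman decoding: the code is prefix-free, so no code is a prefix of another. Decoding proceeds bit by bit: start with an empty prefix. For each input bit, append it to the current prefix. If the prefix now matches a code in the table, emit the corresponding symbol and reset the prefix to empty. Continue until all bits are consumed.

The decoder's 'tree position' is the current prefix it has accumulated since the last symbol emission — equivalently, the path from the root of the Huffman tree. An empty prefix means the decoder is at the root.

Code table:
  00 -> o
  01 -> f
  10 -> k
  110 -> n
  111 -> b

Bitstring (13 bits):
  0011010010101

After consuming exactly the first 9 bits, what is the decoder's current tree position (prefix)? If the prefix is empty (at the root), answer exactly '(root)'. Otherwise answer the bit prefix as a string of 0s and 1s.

Bit 0: prefix='0' (no match yet)
Bit 1: prefix='00' -> emit 'o', reset
Bit 2: prefix='1' (no match yet)
Bit 3: prefix='11' (no match yet)
Bit 4: prefix='110' -> emit 'n', reset
Bit 5: prefix='1' (no match yet)
Bit 6: prefix='10' -> emit 'k', reset
Bit 7: prefix='0' (no match yet)
Bit 8: prefix='01' -> emit 'f', reset

Answer: (root)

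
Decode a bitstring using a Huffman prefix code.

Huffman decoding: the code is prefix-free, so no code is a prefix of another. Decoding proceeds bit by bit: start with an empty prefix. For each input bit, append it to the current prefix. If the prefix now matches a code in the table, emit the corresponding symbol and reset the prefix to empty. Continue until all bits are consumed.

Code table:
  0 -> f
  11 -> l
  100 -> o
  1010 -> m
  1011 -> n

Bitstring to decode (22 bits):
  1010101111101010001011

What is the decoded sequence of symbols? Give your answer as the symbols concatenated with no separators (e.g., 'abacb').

Answer: mnlmofn

Derivation:
Bit 0: prefix='1' (no match yet)
Bit 1: prefix='10' (no match yet)
Bit 2: prefix='101' (no match yet)
Bit 3: prefix='1010' -> emit 'm', reset
Bit 4: prefix='1' (no match yet)
Bit 5: prefix='10' (no match yet)
Bit 6: prefix='101' (no match yet)
Bit 7: prefix='1011' -> emit 'n', reset
Bit 8: prefix='1' (no match yet)
Bit 9: prefix='11' -> emit 'l', reset
Bit 10: prefix='1' (no match yet)
Bit 11: prefix='10' (no match yet)
Bit 12: prefix='101' (no match yet)
Bit 13: prefix='1010' -> emit 'm', reset
Bit 14: prefix='1' (no match yet)
Bit 15: prefix='10' (no match yet)
Bit 16: prefix='100' -> emit 'o', reset
Bit 17: prefix='0' -> emit 'f', reset
Bit 18: prefix='1' (no match yet)
Bit 19: prefix='10' (no match yet)
Bit 20: prefix='101' (no match yet)
Bit 21: prefix='1011' -> emit 'n', reset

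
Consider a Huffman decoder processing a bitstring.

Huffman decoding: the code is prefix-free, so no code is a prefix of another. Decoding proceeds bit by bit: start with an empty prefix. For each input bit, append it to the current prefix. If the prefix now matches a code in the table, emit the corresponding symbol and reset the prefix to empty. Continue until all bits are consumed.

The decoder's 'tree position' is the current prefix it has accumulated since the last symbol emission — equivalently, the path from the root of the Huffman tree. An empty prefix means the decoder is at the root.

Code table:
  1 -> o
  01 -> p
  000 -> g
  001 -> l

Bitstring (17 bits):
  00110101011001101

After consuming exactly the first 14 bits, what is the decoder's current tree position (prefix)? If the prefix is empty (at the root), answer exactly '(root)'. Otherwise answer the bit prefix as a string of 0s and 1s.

Answer: (root)

Derivation:
Bit 0: prefix='0' (no match yet)
Bit 1: prefix='00' (no match yet)
Bit 2: prefix='001' -> emit 'l', reset
Bit 3: prefix='1' -> emit 'o', reset
Bit 4: prefix='0' (no match yet)
Bit 5: prefix='01' -> emit 'p', reset
Bit 6: prefix='0' (no match yet)
Bit 7: prefix='01' -> emit 'p', reset
Bit 8: prefix='0' (no match yet)
Bit 9: prefix='01' -> emit 'p', reset
Bit 10: prefix='1' -> emit 'o', reset
Bit 11: prefix='0' (no match yet)
Bit 12: prefix='00' (no match yet)
Bit 13: prefix='001' -> emit 'l', reset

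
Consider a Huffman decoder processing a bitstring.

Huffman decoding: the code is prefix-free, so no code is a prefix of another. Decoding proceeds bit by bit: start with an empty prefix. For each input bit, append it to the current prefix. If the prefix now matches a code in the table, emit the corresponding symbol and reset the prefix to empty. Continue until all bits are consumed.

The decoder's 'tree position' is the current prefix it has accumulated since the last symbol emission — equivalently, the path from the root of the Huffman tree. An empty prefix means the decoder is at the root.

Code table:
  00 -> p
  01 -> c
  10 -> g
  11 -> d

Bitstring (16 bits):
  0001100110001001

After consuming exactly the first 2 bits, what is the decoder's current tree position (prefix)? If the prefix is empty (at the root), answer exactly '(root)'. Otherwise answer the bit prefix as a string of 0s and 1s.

Bit 0: prefix='0' (no match yet)
Bit 1: prefix='00' -> emit 'p', reset

Answer: (root)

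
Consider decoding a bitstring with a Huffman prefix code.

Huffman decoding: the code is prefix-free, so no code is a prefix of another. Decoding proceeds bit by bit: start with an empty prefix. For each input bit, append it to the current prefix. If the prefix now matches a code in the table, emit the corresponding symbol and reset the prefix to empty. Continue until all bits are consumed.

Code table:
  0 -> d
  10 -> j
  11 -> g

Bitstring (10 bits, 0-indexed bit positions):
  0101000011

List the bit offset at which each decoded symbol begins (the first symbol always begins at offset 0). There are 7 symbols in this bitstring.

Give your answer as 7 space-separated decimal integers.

Answer: 0 1 3 5 6 7 8

Derivation:
Bit 0: prefix='0' -> emit 'd', reset
Bit 1: prefix='1' (no match yet)
Bit 2: prefix='10' -> emit 'j', reset
Bit 3: prefix='1' (no match yet)
Bit 4: prefix='10' -> emit 'j', reset
Bit 5: prefix='0' -> emit 'd', reset
Bit 6: prefix='0' -> emit 'd', reset
Bit 7: prefix='0' -> emit 'd', reset
Bit 8: prefix='1' (no match yet)
Bit 9: prefix='11' -> emit 'g', reset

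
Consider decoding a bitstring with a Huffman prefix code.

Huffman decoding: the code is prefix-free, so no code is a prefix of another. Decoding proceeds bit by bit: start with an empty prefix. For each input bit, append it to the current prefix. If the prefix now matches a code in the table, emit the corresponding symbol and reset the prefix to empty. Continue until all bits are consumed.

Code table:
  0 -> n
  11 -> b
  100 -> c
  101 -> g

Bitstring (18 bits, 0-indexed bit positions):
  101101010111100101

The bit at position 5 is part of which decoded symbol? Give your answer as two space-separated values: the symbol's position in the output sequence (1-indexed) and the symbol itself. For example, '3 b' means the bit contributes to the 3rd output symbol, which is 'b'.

Answer: 2 g

Derivation:
Bit 0: prefix='1' (no match yet)
Bit 1: prefix='10' (no match yet)
Bit 2: prefix='101' -> emit 'g', reset
Bit 3: prefix='1' (no match yet)
Bit 4: prefix='10' (no match yet)
Bit 5: prefix='101' -> emit 'g', reset
Bit 6: prefix='0' -> emit 'n', reset
Bit 7: prefix='1' (no match yet)
Bit 8: prefix='10' (no match yet)
Bit 9: prefix='101' -> emit 'g', reset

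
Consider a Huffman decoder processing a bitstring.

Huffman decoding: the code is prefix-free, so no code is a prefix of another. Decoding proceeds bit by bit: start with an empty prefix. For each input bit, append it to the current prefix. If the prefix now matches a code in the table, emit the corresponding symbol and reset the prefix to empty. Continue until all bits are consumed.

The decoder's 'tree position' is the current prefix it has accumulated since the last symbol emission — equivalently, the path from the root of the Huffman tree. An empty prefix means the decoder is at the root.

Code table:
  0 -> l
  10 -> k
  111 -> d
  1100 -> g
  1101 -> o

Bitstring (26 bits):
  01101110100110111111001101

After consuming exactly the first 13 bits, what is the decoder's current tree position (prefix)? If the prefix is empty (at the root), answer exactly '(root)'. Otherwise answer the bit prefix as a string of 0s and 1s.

Bit 0: prefix='0' -> emit 'l', reset
Bit 1: prefix='1' (no match yet)
Bit 2: prefix='11' (no match yet)
Bit 3: prefix='110' (no match yet)
Bit 4: prefix='1101' -> emit 'o', reset
Bit 5: prefix='1' (no match yet)
Bit 6: prefix='11' (no match yet)
Bit 7: prefix='110' (no match yet)
Bit 8: prefix='1101' -> emit 'o', reset
Bit 9: prefix='0' -> emit 'l', reset
Bit 10: prefix='0' -> emit 'l', reset
Bit 11: prefix='1' (no match yet)
Bit 12: prefix='11' (no match yet)

Answer: 11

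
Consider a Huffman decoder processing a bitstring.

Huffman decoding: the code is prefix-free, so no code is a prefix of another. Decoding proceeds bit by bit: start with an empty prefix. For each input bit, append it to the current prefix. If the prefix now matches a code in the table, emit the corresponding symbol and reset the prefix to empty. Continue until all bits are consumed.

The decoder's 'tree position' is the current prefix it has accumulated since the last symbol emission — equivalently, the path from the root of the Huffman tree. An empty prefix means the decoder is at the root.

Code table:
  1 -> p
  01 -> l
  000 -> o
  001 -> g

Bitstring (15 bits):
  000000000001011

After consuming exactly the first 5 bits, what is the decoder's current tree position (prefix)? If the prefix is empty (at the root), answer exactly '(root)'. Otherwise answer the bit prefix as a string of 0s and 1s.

Bit 0: prefix='0' (no match yet)
Bit 1: prefix='00' (no match yet)
Bit 2: prefix='000' -> emit 'o', reset
Bit 3: prefix='0' (no match yet)
Bit 4: prefix='00' (no match yet)

Answer: 00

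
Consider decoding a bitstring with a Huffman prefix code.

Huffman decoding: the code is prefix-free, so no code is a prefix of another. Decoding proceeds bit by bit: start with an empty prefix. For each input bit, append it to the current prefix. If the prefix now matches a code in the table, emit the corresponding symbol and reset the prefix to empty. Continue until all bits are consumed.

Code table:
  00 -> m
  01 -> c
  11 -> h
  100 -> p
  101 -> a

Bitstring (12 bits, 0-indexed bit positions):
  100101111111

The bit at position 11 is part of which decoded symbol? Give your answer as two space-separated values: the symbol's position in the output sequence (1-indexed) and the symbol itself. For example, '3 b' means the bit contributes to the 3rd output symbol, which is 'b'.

Answer: 5 h

Derivation:
Bit 0: prefix='1' (no match yet)
Bit 1: prefix='10' (no match yet)
Bit 2: prefix='100' -> emit 'p', reset
Bit 3: prefix='1' (no match yet)
Bit 4: prefix='10' (no match yet)
Bit 5: prefix='101' -> emit 'a', reset
Bit 6: prefix='1' (no match yet)
Bit 7: prefix='11' -> emit 'h', reset
Bit 8: prefix='1' (no match yet)
Bit 9: prefix='11' -> emit 'h', reset
Bit 10: prefix='1' (no match yet)
Bit 11: prefix='11' -> emit 'h', reset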